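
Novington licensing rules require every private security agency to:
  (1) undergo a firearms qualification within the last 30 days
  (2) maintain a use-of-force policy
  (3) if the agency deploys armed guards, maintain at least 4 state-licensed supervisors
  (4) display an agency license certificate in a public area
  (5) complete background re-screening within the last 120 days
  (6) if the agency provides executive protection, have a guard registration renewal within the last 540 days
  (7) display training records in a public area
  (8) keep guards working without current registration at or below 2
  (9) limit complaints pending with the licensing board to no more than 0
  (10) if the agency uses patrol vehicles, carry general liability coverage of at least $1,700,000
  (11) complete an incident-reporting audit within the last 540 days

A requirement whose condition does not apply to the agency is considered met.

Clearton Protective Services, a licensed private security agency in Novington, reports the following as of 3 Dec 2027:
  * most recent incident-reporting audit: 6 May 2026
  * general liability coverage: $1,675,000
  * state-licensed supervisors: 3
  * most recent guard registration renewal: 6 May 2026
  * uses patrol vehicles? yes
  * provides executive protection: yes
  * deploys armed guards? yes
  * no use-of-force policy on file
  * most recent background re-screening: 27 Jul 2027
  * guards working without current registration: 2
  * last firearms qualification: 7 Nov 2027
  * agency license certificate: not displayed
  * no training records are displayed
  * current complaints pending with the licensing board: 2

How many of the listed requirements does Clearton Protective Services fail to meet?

9

1. firearms qualification 26 days ago vs limit 30 → met
2. use-of-force policy absent → not met
3. condition 'deploys armed guards' holds; state-licensed supervisors 3 < 4 → not met
4. agency license certificate absent → not met
5. background re-screening 129 days ago vs limit 120 → not met
6. condition 'provides executive protection' holds; guard registration renewal 576 days ago vs limit 540 → not met
7. training records absent → not met
8. guards working without current registration 2 ≤ 2 → met
9. complaints pending with the licensing board 2 > 0 → not met
10. condition 'uses patrol vehicles' holds; general liability coverage $1,675,000 < $1,700,000 → not met
11. incident-reporting audit 576 days ago vs limit 540 → not met
Not met: 9 of 11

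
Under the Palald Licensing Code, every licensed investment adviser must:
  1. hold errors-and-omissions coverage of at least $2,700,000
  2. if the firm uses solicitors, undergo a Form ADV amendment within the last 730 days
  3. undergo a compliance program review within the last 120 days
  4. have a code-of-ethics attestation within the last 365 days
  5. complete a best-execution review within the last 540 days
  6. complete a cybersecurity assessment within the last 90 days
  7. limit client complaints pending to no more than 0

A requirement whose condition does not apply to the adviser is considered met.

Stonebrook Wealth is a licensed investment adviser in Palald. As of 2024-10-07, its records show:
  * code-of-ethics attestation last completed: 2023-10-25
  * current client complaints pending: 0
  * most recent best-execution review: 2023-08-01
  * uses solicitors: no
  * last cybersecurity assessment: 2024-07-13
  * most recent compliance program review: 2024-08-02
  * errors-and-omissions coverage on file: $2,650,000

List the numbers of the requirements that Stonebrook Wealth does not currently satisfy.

1. errors-and-omissions coverage $2,650,000 < $2,700,000 → not met
2. condition 'uses solicitors' does not hold → requirement n/a → met
3. compliance program review 66 days ago vs limit 120 → met
4. code-of-ethics attestation 348 days ago vs limit 365 → met
5. best-execution review 433 days ago vs limit 540 → met
6. cybersecurity assessment 86 days ago vs limit 90 → met
7. client complaints pending 0 ≤ 0 → met
Not met: 1

1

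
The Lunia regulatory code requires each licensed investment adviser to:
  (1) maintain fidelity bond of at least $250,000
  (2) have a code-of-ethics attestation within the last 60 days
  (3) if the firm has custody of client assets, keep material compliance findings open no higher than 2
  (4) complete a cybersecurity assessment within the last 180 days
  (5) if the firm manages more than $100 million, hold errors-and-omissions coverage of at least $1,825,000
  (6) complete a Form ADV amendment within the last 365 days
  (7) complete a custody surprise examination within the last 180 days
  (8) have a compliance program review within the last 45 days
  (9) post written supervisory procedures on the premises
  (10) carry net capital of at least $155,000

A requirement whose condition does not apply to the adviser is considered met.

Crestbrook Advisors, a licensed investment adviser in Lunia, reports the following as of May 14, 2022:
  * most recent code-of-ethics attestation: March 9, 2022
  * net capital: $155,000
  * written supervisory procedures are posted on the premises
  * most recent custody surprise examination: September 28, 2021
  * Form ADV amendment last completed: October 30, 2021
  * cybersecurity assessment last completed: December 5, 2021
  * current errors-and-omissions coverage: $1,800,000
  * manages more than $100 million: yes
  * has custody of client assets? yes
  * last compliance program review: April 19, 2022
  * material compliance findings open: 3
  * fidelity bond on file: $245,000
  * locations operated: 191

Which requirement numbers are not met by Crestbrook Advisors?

1, 2, 3, 5, 7

1. fidelity bond $245,000 < $250,000 → not met
2. code-of-ethics attestation 66 days ago vs limit 60 → not met
3. condition 'has custody of client assets' holds; material compliance findings open 3 > 2 → not met
4. cybersecurity assessment 160 days ago vs limit 180 → met
5. condition 'manages more than $100 million' holds; errors-and-omissions coverage $1,800,000 < $1,825,000 → not met
6. Form ADV amendment 196 days ago vs limit 365 → met
7. custody surprise examination 228 days ago vs limit 180 → not met
8. compliance program review 25 days ago vs limit 45 → met
9. written supervisory procedures present → met
10. net capital $155,000 ≥ $155,000 → met
Not met: 1, 2, 3, 5, 7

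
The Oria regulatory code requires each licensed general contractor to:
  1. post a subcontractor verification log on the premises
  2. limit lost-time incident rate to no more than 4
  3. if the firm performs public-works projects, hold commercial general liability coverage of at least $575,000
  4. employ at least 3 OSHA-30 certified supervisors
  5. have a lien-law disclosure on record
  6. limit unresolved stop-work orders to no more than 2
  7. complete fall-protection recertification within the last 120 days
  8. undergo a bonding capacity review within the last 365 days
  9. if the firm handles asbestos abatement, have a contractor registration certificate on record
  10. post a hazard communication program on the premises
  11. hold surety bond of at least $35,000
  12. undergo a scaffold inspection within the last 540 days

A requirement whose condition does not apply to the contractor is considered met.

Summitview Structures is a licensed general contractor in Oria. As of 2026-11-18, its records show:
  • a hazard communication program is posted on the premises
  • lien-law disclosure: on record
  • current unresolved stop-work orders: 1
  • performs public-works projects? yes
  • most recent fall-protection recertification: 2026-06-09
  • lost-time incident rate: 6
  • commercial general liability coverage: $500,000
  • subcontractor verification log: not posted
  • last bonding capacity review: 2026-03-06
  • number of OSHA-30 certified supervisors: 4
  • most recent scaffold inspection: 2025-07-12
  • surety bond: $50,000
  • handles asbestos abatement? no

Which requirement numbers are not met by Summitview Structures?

1, 2, 3, 7

1. subcontractor verification log absent → not met
2. lost-time incident rate 6 > 4 → not met
3. condition 'performs public-works projects' holds; commercial general liability coverage $500,000 < $575,000 → not met
4. OSHA-30 certified supervisors 4 ≥ 3 → met
5. lien-law disclosure present → met
6. unresolved stop-work orders 1 ≤ 2 → met
7. fall-protection recertification 162 days ago vs limit 120 → not met
8. bonding capacity review 257 days ago vs limit 365 → met
9. condition 'handles asbestos abatement' does not hold → requirement n/a → met
10. hazard communication program present → met
11. surety bond $50,000 ≥ $35,000 → met
12. scaffold inspection 494 days ago vs limit 540 → met
Not met: 1, 2, 3, 7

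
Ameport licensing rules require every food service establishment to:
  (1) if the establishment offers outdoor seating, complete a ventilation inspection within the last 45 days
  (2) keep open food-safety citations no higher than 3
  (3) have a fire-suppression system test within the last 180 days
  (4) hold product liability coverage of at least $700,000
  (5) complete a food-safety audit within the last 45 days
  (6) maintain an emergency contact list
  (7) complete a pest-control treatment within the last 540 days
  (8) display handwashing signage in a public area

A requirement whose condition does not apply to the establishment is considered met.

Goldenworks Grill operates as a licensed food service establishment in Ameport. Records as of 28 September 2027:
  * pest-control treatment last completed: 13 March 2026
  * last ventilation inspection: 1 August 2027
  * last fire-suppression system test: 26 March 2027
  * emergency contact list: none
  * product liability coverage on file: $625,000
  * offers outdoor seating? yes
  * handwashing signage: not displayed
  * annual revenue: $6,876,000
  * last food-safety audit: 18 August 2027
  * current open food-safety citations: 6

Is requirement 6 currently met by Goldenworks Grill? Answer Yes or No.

No

6. emergency contact list absent → not met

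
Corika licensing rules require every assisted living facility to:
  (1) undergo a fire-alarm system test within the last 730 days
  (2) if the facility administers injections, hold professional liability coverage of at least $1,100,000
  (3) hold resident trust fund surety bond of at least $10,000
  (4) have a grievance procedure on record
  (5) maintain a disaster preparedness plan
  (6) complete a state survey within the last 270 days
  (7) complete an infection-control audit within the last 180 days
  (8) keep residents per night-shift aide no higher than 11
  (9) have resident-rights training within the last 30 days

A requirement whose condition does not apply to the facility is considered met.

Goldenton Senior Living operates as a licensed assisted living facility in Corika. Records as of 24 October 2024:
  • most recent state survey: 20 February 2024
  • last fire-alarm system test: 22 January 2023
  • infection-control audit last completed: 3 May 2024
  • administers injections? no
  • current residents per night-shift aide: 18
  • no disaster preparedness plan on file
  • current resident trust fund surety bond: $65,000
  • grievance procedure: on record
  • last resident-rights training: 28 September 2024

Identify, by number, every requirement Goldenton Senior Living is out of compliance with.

5, 8

1. fire-alarm system test 641 days ago vs limit 730 → met
2. condition 'administers injections' does not hold → requirement n/a → met
3. resident trust fund surety bond $65,000 ≥ $10,000 → met
4. grievance procedure present → met
5. disaster preparedness plan absent → not met
6. state survey 247 days ago vs limit 270 → met
7. infection-control audit 174 days ago vs limit 180 → met
8. residents per night-shift aide 18 > 11 → not met
9. resident-rights training 26 days ago vs limit 30 → met
Not met: 5, 8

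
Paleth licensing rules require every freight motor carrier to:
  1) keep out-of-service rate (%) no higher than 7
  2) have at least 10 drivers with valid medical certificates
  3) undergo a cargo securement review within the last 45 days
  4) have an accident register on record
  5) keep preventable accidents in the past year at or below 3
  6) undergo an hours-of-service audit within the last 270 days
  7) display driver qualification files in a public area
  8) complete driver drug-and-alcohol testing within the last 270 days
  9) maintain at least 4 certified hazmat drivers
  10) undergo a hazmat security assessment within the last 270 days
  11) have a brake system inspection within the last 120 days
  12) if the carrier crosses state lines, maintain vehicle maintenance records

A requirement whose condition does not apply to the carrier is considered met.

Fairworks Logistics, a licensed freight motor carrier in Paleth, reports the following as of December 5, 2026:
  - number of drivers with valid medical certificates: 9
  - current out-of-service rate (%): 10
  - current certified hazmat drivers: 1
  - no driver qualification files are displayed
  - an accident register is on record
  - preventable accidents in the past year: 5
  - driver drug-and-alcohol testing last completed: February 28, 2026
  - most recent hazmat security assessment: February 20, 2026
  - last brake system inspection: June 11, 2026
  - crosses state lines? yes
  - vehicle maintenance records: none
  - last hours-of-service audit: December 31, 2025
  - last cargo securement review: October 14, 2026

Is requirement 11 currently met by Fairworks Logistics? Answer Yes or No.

No

11. brake system inspection 177 days ago vs limit 120 → not met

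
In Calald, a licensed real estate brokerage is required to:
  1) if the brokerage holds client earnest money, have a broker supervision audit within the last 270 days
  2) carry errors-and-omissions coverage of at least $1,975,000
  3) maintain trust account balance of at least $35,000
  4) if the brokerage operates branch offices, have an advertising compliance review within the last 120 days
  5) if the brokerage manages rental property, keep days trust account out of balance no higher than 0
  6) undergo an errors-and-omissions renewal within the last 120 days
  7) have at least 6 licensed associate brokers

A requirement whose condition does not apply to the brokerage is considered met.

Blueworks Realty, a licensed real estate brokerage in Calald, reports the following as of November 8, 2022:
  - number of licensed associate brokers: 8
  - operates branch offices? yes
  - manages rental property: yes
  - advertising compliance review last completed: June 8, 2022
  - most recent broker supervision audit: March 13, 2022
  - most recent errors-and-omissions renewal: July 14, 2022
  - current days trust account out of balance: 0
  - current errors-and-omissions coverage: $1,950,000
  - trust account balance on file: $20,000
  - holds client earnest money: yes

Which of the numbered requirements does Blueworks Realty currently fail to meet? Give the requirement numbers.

1. condition 'holds client earnest money' holds; broker supervision audit 240 days ago vs limit 270 → met
2. errors-and-omissions coverage $1,950,000 < $1,975,000 → not met
3. trust account balance $20,000 < $35,000 → not met
4. condition 'operates branch offices' holds; advertising compliance review 153 days ago vs limit 120 → not met
5. condition 'manages rental property' holds; days trust account out of balance 0 ≤ 0 → met
6. errors-and-omissions renewal 117 days ago vs limit 120 → met
7. licensed associate brokers 8 ≥ 6 → met
Not met: 2, 3, 4

2, 3, 4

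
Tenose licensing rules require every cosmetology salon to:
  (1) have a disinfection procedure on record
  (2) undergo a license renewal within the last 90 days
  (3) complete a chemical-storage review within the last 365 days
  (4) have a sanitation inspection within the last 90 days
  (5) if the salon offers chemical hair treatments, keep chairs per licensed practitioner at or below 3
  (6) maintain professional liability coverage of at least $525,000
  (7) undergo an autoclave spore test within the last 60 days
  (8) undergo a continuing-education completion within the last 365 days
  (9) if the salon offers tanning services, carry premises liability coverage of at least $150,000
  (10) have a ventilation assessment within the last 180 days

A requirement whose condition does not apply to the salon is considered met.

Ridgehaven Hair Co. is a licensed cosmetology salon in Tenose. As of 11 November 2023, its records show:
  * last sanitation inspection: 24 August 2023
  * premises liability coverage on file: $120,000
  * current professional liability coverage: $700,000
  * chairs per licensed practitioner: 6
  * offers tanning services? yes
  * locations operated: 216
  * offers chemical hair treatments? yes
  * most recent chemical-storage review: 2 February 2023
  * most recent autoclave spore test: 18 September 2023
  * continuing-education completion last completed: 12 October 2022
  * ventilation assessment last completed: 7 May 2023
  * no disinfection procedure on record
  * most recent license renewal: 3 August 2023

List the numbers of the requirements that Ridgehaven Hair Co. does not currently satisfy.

1. disinfection procedure absent → not met
2. license renewal 100 days ago vs limit 90 → not met
3. chemical-storage review 282 days ago vs limit 365 → met
4. sanitation inspection 79 days ago vs limit 90 → met
5. condition 'offers chemical hair treatments' holds; chairs per licensed practitioner 6 > 3 → not met
6. professional liability coverage $700,000 ≥ $525,000 → met
7. autoclave spore test 54 days ago vs limit 60 → met
8. continuing-education completion 395 days ago vs limit 365 → not met
9. condition 'offers tanning services' holds; premises liability coverage $120,000 < $150,000 → not met
10. ventilation assessment 188 days ago vs limit 180 → not met
Not met: 1, 2, 5, 8, 9, 10

1, 2, 5, 8, 9, 10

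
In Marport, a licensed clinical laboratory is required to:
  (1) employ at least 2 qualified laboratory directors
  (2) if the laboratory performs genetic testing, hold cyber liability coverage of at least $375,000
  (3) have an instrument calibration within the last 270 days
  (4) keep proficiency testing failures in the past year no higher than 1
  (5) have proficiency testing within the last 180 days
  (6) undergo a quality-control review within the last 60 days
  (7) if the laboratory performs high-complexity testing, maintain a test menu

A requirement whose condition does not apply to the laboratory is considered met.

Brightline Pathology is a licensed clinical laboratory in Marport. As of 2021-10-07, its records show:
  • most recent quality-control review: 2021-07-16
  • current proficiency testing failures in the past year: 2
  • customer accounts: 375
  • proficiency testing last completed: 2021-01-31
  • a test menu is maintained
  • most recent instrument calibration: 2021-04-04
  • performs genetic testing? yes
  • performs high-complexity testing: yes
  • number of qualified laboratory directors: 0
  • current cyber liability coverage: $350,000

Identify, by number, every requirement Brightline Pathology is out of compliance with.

1, 2, 4, 5, 6

1. qualified laboratory directors 0 < 2 → not met
2. condition 'performs genetic testing' holds; cyber liability coverage $350,000 < $375,000 → not met
3. instrument calibration 186 days ago vs limit 270 → met
4. proficiency testing failures in the past year 2 > 1 → not met
5. proficiency testing 249 days ago vs limit 180 → not met
6. quality-control review 83 days ago vs limit 60 → not met
7. condition 'performs high-complexity testing' holds; test menu present → met
Not met: 1, 2, 4, 5, 6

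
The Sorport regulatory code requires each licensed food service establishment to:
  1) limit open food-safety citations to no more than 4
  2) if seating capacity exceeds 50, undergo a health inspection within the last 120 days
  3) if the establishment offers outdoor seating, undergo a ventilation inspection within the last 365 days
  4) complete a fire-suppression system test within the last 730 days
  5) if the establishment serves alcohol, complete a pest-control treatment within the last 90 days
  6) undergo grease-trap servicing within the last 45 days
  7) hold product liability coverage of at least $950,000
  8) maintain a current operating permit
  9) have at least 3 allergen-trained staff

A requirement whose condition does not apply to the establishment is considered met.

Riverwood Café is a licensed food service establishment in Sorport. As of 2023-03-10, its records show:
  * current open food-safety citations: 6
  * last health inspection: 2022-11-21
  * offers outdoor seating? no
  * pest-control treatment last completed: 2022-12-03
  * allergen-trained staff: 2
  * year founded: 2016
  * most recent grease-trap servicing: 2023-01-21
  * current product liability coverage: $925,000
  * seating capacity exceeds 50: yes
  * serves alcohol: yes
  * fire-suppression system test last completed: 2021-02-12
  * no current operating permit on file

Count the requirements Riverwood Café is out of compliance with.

7

1. open food-safety citations 6 > 4 → not met
2. condition 'seating capacity exceeds 50' holds; health inspection 109 days ago vs limit 120 → met
3. condition 'offers outdoor seating' does not hold → requirement n/a → met
4. fire-suppression system test 756 days ago vs limit 730 → not met
5. condition 'serves alcohol' holds; pest-control treatment 97 days ago vs limit 90 → not met
6. grease-trap servicing 48 days ago vs limit 45 → not met
7. product liability coverage $925,000 < $950,000 → not met
8. current operating permit absent → not met
9. allergen-trained staff 2 < 3 → not met
Not met: 7 of 9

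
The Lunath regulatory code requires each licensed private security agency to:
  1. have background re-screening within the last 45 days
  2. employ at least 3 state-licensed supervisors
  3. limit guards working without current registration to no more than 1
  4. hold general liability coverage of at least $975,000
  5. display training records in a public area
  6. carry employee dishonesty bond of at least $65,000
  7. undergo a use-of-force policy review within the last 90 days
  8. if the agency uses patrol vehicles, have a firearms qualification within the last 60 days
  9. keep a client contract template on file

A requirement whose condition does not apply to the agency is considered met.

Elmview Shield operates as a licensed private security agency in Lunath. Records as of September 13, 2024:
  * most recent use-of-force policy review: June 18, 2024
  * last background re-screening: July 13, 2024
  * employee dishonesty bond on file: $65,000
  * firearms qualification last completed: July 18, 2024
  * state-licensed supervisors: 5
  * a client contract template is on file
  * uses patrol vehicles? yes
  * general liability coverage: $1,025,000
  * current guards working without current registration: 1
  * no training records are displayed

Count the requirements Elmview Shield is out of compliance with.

2

1. background re-screening 62 days ago vs limit 45 → not met
2. state-licensed supervisors 5 ≥ 3 → met
3. guards working without current registration 1 ≤ 1 → met
4. general liability coverage $1,025,000 ≥ $975,000 → met
5. training records absent → not met
6. employee dishonesty bond $65,000 ≥ $65,000 → met
7. use-of-force policy review 87 days ago vs limit 90 → met
8. condition 'uses patrol vehicles' holds; firearms qualification 57 days ago vs limit 60 → met
9. client contract template present → met
Not met: 2 of 9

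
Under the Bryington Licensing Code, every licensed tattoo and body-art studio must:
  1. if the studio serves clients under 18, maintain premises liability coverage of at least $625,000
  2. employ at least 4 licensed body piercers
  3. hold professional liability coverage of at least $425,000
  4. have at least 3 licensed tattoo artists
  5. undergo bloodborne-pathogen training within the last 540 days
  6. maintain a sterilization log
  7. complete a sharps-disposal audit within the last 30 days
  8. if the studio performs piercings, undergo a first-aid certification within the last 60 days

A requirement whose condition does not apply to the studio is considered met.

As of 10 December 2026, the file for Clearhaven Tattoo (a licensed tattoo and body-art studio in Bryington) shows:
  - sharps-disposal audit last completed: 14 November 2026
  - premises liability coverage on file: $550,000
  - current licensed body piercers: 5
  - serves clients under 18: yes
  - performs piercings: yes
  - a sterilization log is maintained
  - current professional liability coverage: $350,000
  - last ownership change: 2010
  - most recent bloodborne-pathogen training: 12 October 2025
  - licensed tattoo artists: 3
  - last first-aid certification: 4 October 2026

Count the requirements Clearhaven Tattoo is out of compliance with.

3

1. condition 'serves clients under 18' holds; premises liability coverage $550,000 < $625,000 → not met
2. licensed body piercers 5 ≥ 4 → met
3. professional liability coverage $350,000 < $425,000 → not met
4. licensed tattoo artists 3 ≥ 3 → met
5. bloodborne-pathogen training 424 days ago vs limit 540 → met
6. sterilization log present → met
7. sharps-disposal audit 26 days ago vs limit 30 → met
8. condition 'performs piercings' holds; first-aid certification 67 days ago vs limit 60 → not met
Not met: 3 of 8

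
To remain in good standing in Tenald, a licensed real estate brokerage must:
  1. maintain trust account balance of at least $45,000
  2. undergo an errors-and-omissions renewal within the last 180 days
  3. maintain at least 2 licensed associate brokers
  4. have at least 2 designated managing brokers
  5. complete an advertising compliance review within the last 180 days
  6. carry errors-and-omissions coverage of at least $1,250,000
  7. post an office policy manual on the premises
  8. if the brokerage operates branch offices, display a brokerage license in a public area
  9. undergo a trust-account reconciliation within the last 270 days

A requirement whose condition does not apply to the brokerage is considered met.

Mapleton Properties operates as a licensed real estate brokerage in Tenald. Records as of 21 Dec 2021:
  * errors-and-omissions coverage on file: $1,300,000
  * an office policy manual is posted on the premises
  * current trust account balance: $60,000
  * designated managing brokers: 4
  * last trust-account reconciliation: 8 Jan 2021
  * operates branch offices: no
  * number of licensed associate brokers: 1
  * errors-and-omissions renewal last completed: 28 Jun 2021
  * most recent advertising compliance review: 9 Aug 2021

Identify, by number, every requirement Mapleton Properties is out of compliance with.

1. trust account balance $60,000 ≥ $45,000 → met
2. errors-and-omissions renewal 176 days ago vs limit 180 → met
3. licensed associate brokers 1 < 2 → not met
4. designated managing brokers 4 ≥ 2 → met
5. advertising compliance review 134 days ago vs limit 180 → met
6. errors-and-omissions coverage $1,300,000 ≥ $1,250,000 → met
7. office policy manual present → met
8. condition 'operates branch offices' does not hold → requirement n/a → met
9. trust-account reconciliation 347 days ago vs limit 270 → not met
Not met: 3, 9

3, 9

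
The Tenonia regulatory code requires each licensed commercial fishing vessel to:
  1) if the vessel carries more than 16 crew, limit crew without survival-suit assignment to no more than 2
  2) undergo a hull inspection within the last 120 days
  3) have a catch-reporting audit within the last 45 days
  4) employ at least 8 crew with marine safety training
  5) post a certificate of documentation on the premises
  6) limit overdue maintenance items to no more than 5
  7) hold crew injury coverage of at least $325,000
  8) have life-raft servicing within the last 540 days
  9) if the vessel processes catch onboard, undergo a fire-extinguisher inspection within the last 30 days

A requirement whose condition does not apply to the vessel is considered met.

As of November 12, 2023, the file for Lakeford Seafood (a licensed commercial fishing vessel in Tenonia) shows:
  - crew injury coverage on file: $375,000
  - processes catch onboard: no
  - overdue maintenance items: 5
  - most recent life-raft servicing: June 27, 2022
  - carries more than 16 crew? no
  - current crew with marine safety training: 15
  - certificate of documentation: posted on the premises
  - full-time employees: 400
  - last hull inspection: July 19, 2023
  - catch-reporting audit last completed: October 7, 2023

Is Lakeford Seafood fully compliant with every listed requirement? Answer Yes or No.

1. condition 'carries more than 16 crew' does not hold → requirement n/a → met
2. hull inspection 116 days ago vs limit 120 → met
3. catch-reporting audit 36 days ago vs limit 45 → met
4. crew with marine safety training 15 ≥ 8 → met
5. certificate of documentation present → met
6. overdue maintenance items 5 ≤ 5 → met
7. crew injury coverage $375,000 ≥ $325,000 → met
8. life-raft servicing 503 days ago vs limit 540 → met
9. condition 'processes catch onboard' does not hold → requirement n/a → met
All met.

Yes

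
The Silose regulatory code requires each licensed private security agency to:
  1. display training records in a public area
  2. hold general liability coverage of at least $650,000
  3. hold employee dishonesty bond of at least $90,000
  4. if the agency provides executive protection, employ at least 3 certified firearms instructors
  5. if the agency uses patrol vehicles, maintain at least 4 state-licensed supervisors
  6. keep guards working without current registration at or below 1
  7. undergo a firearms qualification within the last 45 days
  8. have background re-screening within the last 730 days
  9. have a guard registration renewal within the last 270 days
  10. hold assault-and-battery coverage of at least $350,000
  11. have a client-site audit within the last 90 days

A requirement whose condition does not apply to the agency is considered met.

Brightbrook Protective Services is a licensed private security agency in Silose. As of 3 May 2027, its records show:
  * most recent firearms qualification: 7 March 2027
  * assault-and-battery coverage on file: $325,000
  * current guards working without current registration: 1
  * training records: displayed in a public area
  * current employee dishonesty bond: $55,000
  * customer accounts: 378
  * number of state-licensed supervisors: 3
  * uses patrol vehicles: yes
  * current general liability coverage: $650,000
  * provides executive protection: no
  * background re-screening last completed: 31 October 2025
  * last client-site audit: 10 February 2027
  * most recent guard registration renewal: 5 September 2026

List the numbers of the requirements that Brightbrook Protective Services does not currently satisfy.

3, 5, 7, 10

1. training records present → met
2. general liability coverage $650,000 ≥ $650,000 → met
3. employee dishonesty bond $55,000 < $90,000 → not met
4. condition 'provides executive protection' does not hold → requirement n/a → met
5. condition 'uses patrol vehicles' holds; state-licensed supervisors 3 < 4 → not met
6. guards working without current registration 1 ≤ 1 → met
7. firearms qualification 57 days ago vs limit 45 → not met
8. background re-screening 549 days ago vs limit 730 → met
9. guard registration renewal 240 days ago vs limit 270 → met
10. assault-and-battery coverage $325,000 < $350,000 → not met
11. client-site audit 82 days ago vs limit 90 → met
Not met: 3, 5, 7, 10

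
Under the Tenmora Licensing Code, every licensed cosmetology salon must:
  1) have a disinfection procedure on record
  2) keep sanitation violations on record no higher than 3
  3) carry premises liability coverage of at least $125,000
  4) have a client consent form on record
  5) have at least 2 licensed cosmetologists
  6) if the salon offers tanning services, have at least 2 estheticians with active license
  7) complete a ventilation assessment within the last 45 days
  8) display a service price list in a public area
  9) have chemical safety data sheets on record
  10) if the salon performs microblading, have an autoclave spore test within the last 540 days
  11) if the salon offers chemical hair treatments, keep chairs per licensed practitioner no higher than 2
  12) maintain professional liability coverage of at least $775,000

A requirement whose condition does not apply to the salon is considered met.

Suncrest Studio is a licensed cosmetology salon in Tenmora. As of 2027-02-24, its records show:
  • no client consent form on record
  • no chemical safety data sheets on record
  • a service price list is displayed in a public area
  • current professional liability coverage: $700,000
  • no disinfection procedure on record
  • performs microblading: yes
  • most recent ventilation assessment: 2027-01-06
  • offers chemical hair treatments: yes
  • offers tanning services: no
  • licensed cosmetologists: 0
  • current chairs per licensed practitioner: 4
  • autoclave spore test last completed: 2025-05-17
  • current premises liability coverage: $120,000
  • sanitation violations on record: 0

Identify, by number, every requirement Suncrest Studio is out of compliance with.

1. disinfection procedure absent → not met
2. sanitation violations on record 0 ≤ 3 → met
3. premises liability coverage $120,000 < $125,000 → not met
4. client consent form absent → not met
5. licensed cosmetologists 0 < 2 → not met
6. condition 'offers tanning services' does not hold → requirement n/a → met
7. ventilation assessment 49 days ago vs limit 45 → not met
8. service price list present → met
9. chemical safety data sheets absent → not met
10. condition 'performs microblading' holds; autoclave spore test 648 days ago vs limit 540 → not met
11. condition 'offers chemical hair treatments' holds; chairs per licensed practitioner 4 > 2 → not met
12. professional liability coverage $700,000 < $775,000 → not met
Not met: 1, 3, 4, 5, 7, 9, 10, 11, 12

1, 3, 4, 5, 7, 9, 10, 11, 12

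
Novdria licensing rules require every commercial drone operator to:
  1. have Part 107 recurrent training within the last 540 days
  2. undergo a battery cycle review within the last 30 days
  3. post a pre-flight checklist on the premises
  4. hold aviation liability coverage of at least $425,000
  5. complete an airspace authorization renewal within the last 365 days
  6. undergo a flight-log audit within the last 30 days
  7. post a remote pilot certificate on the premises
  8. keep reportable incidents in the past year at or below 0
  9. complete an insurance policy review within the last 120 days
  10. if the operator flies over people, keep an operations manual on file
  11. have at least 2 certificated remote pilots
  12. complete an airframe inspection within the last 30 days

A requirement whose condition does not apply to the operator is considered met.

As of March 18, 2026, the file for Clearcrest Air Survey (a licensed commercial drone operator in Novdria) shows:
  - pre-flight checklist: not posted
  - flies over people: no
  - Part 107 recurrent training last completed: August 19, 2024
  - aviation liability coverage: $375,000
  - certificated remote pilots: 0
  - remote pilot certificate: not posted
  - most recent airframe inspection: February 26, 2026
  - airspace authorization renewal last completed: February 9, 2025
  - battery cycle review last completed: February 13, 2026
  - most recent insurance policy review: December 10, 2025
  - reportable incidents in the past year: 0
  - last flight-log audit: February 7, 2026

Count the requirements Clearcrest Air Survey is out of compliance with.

8

1. Part 107 recurrent training 576 days ago vs limit 540 → not met
2. battery cycle review 33 days ago vs limit 30 → not met
3. pre-flight checklist absent → not met
4. aviation liability coverage $375,000 < $425,000 → not met
5. airspace authorization renewal 402 days ago vs limit 365 → not met
6. flight-log audit 39 days ago vs limit 30 → not met
7. remote pilot certificate absent → not met
8. reportable incidents in the past year 0 ≤ 0 → met
9. insurance policy review 98 days ago vs limit 120 → met
10. condition 'flies over people' does not hold → requirement n/a → met
11. certificated remote pilots 0 < 2 → not met
12. airframe inspection 20 days ago vs limit 30 → met
Not met: 8 of 12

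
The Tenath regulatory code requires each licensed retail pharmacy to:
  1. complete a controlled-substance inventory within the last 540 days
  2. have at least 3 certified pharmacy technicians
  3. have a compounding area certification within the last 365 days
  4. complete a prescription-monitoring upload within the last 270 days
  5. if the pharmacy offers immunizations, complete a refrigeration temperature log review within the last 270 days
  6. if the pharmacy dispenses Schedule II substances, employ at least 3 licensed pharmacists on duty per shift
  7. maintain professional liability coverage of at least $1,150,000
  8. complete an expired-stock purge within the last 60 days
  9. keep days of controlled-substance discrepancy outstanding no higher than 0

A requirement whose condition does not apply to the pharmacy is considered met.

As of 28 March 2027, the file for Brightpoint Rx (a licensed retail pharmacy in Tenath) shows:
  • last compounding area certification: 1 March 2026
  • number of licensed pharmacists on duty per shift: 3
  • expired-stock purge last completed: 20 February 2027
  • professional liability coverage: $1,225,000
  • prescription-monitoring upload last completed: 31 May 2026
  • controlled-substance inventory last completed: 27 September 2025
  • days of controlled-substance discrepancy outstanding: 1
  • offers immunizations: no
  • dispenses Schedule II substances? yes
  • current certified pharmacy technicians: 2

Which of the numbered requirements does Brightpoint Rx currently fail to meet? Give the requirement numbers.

1. controlled-substance inventory 547 days ago vs limit 540 → not met
2. certified pharmacy technicians 2 < 3 → not met
3. compounding area certification 392 days ago vs limit 365 → not met
4. prescription-monitoring upload 301 days ago vs limit 270 → not met
5. condition 'offers immunizations' does not hold → requirement n/a → met
6. condition 'dispenses Schedule II substances' holds; licensed pharmacists on duty per shift 3 ≥ 3 → met
7. professional liability coverage $1,225,000 ≥ $1,150,000 → met
8. expired-stock purge 36 days ago vs limit 60 → met
9. days of controlled-substance discrepancy outstanding 1 > 0 → not met
Not met: 1, 2, 3, 4, 9

1, 2, 3, 4, 9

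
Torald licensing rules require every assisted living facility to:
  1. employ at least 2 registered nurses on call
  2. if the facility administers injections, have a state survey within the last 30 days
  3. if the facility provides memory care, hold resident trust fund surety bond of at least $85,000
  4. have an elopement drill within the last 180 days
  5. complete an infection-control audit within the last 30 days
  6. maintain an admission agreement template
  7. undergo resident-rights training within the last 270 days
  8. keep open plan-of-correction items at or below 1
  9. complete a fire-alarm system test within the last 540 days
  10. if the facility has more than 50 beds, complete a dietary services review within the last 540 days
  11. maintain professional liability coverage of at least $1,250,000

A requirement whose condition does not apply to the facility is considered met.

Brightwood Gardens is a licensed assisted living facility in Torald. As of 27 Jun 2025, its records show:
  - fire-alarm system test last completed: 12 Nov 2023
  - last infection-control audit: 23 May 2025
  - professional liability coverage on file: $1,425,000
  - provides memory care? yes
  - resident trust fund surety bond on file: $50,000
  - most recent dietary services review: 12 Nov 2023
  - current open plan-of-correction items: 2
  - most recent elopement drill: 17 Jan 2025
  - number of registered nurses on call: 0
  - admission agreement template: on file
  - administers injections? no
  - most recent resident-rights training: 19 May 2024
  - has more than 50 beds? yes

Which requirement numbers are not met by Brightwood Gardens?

1. registered nurses on call 0 < 2 → not met
2. condition 'administers injections' does not hold → requirement n/a → met
3. condition 'provides memory care' holds; resident trust fund surety bond $50,000 < $85,000 → not met
4. elopement drill 161 days ago vs limit 180 → met
5. infection-control audit 35 days ago vs limit 30 → not met
6. admission agreement template present → met
7. resident-rights training 404 days ago vs limit 270 → not met
8. open plan-of-correction items 2 > 1 → not met
9. fire-alarm system test 593 days ago vs limit 540 → not met
10. condition 'has more than 50 beds' holds; dietary services review 593 days ago vs limit 540 → not met
11. professional liability coverage $1,425,000 ≥ $1,250,000 → met
Not met: 1, 3, 5, 7, 8, 9, 10

1, 3, 5, 7, 8, 9, 10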